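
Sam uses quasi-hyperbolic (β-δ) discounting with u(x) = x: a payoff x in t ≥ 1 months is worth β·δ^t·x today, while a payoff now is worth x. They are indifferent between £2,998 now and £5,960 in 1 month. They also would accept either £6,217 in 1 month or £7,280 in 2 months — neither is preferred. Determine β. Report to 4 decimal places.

β ≈ 0.5890

Both payoffs in the second observation are in the future, so β drops out: δ^1·6217 = δ^2·7280 ⇒ δ = 6217/7280 = 0.85398.
Substituting δ into 2998 = β·δ·5960: β = 2998/(5089.742) ≈ 0.5890.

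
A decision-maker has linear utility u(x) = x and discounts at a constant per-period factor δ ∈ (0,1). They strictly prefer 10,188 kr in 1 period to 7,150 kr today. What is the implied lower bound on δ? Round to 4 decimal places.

Under u(x) = x this choice says 7150 < δ·10188.
Dividing through by 10188 gives δ > 0.70181.

δ > 0.7018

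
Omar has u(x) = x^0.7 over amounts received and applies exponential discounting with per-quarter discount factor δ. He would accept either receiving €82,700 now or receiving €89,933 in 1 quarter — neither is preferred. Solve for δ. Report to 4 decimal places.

δ ≈ 0.9430

Equating discounted utilities: u(82700) = δ·u(89933) ⇒ δ = u(82700)/u(89933).
With u(x) = x^0.7: δ = 82700^0.7/89933^0.7 = (82700/89933)^0.7 = 0.94300.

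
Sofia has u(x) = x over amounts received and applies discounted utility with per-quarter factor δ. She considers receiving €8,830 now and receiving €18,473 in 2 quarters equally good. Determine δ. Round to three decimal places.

δ ≈ 0.691

Equating discounted utilities: u(8830) = δ^2·u(18473) ⇒ δ^2 = u(8830)/u(18473).
With u(x) = x: δ^2 = 8830/18473 = 0.47799.
So δ = 0.47799^(1/2) ≈ 0.691.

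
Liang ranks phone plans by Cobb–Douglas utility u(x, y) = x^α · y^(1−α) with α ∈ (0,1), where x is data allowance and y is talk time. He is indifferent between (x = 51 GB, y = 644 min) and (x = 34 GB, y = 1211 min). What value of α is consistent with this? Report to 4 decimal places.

α ≈ 0.6090

Set the two utilities equal: 51^α·644^(1−α) = 34^α·1211^(1−α).
Rearrange to (51/34)^α = (1211/644)^(1−α) and take logs: α·0.4054651 = (1−α)·0.6315030.
Thus α·(1.0369681) = 0.6315030, so α = 0.6315030/1.0369681 ≈ 0.6090.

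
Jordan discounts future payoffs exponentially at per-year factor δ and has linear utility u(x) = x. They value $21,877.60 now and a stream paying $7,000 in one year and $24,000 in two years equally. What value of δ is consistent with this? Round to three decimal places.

Equating present values: 21877.60 = 7000δ + 24000δ².
Rearranged: 24000δ² + 7000δ − 21877.60 = 0.
The positive root is δ = [−7000 + √(7000² + 4·24000·21877.60)] / (2·24000) = (−7000 + 46360.000)/48000 ≈ 0.820.

δ ≈ 0.820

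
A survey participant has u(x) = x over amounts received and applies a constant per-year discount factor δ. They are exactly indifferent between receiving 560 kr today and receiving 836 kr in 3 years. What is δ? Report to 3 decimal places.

δ ≈ 0.875

Equating discounted utilities: u(560) = δ^3·u(836) ⇒ δ^3 = u(560)/u(836).
With u(x) = x: δ^3 = 560/836 = 0.66986.
Taking the cube root: δ = 0.66986^(1/3) ≈ 0.875.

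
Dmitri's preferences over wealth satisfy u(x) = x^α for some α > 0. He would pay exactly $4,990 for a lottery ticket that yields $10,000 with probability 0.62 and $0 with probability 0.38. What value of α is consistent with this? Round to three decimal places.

EU(lottery) = 0.62·10000^α + 0.38·0 = 0.62·10000^α.
Setting u(4990) equal to that: 4990^α = 0.62·10000^α ⇒ (4990/10000)^α = 0.62.
α = ln(0.62) / ln(4990/10000) = -0.478036/-0.695149 ≈ 0.688.

α ≈ 0.688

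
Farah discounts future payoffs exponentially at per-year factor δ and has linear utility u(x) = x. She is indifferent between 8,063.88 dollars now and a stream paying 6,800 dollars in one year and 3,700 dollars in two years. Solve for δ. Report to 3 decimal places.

δ ≈ 0.820

The stream is worth 6800δ + 3700δ² today, so 6800δ + 3700δ² = 8063.88.
So 3700δ² + 6800δ − 8063.88 = 0.
The positive root is δ = [−6800 + √(6800² + 4·3700·8063.88)] / (2·3700) = (−6800 + 12868.000)/7400 ≈ 0.820.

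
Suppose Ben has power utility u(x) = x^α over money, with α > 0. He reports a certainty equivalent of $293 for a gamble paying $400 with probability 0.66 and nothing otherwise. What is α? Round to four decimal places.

Since u(0) = 0, the lottery's EU is 0.66·400^α.
Indifference: 293^α = 0.66·400^α, so (293/400)^α = 0.66.
Take logs: α = ln 0.66 / ln(293/400) ≈ 1.334810.

α ≈ 1.3348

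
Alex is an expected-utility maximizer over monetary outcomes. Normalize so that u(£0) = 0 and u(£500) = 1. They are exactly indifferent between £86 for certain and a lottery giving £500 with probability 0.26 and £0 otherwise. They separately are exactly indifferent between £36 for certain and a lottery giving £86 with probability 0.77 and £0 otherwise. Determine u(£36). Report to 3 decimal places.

The first gamble pins u(£86): it must equal 0.26·1 + 0.74·0 = 0.26.
The second indifference gives u(£36) = 0.77·u(£86) + 0.23·u(£0) = 0.77·0.26 + 0.23·0.00 = 0.2002.

0.200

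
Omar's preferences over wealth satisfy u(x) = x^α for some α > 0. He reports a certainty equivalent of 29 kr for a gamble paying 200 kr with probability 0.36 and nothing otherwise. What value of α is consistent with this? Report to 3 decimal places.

α ≈ 0.529

The lottery's expected utility is 0.36·u(200) + 0.64·u(0) = 0.36·200^α (since u(0) = 0 for α > 0).
Equating: 29^α = 0.36·200^α, i.e. 0.1450^α = 0.36.
Take logs: α = ln 0.36 / ln(29/200) ≈ 0.52907.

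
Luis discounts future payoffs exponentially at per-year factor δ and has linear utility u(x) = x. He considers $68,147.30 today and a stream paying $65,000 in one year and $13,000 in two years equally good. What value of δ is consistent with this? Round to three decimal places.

Present value of the stream is 65000·δ + 13000·δ². Indifference gives 65000δ + 13000δ² = 68147.30.
So 13000δ² + 65000δ − 68147.30 = 0.
δ = (−65000 + √(65000² + 4·13000·68147.30)) / (2·13000) = (−65000 + √7768659600.00) / 26000 ≈ 0.890.

δ ≈ 0.890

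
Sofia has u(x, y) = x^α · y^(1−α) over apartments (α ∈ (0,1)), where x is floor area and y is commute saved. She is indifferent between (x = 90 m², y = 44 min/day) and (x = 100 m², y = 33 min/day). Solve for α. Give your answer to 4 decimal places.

Indifference: 90^α · 44^(1−α) = 100^α · 33^(1−α).
Rearrange to (90/100)^α = (33/44)^(1−α) and take logs: α·-0.1053605 = (1−α)·-0.2876821.
Thus α·(-0.3930426) = -0.2876821, so α = -0.2876821/-0.3930426 ≈ 0.7319.

α ≈ 0.7319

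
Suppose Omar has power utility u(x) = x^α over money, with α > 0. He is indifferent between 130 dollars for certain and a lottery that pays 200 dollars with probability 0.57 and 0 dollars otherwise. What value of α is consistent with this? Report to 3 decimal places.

α ≈ 1.305

EU(lottery) = 0.57·200^α + 0.43·0 = 0.57·200^α.
Equating: 130^α = 0.57·200^α, i.e. 0.6500^α = 0.57.
Taking logs: α·ln(130/200) = ln(0.57), so α = -0.562119 / -0.430783 ≈ 1.305.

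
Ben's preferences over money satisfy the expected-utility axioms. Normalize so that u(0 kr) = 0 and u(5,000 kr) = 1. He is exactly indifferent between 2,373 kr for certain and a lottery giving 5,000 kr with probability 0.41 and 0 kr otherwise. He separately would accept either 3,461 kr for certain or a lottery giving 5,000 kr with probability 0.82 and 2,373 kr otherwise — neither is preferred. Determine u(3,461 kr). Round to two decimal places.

First, u(2,373 kr) = 0.41·u(5,000 kr) + 0.59·u(0 kr) = 0.41.
The second indifference gives u(3,461 kr) = 0.82·u(5,000 kr) + 0.18·u(2,373 kr) = 0.82·1.00 + 0.18·0.41 = 0.8938.

0.89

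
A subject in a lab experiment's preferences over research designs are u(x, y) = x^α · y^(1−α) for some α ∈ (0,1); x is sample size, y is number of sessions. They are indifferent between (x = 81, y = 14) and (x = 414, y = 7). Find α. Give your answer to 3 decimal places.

α ≈ 0.298

Indifference: 81^α · 14^(1−α) = 414^α · 7^(1−α).
(81/414)^α = (7/14)^(1−α); take logs: α·ln(81/414) = (1−α)·ln(7/14), i.e. α·-1.631417 = (1−α)·-0.693147.
With A = -1.631417 and B = -0.693147: α·A = (1−α)·B, so α = B/(A+B) = -0.693147/-2.324564 ≈ 0.298.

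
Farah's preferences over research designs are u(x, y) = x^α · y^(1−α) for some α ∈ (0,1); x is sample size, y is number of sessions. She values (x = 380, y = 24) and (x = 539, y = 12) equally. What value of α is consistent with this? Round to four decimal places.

α ≈ 0.6648

Set the two utilities equal: 380^α·24^(1−α) = 539^α·12^(1−α).
Rearrange to (380/539)^α = (12/24)^(1−α) and take logs: α·-0.3495443 = (1−α)·-0.6931472.
With A = -0.3495443 and B = -0.6931472: α·A = (1−α)·B, so α = B/(A+B) = -0.6931472/-1.0426915 ≈ 0.6648.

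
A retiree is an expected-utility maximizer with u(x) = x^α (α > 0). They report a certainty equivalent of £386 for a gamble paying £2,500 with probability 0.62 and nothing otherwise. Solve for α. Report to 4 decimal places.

EU(lottery) = 0.62·2500^α + 0.38·0 = 0.62·2500^α.
Indifference: 386^α = 0.62·2500^α, so (386/2500)^α = 0.62.
Taking logs: α·ln(386/2500) = ln(0.62), so α = -0.4780358 / -1.8682086 ≈ 0.2559.

α ≈ 0.2559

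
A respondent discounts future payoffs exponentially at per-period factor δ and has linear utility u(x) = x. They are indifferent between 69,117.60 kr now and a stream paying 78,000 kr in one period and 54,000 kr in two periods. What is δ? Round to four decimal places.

Present value of the stream is 78000·δ + 54000·δ². Indifference gives 78000δ + 54000δ² = 69117.60.
That is, 54000δ² + 78000δ − 69117.60 = 0, a quadratic in δ.
δ = (−78000 + √(78000² + 4·54000·69117.60)) / (2·54000) = (−78000 + √21013401600.00) / 108000 ≈ 0.6200.

δ ≈ 0.6200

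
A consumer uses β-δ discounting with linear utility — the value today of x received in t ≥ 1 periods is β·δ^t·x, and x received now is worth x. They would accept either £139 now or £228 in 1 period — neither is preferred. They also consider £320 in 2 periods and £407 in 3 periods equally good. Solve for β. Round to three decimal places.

β ≈ 0.775

Both payoffs in the second observation are in the future, so β drops out: δ^2·320 = δ^3·407 ⇒ δ = 320/407 = 0.78624.
Substituting δ into 139 = β·δ·228: β = 139/(179.263) ≈ 0.775.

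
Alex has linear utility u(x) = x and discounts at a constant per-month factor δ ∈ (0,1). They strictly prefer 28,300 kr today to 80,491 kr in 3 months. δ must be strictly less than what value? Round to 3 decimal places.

δ < 0.706

Comparing present values: 28300 > δ^3·80491.
Hence δ^3 < 28300/80491 = 0.35159, and x ↦ x^(1/3) is increasing on (0,∞).
δ < 0.35159^(1/3) = 0.706.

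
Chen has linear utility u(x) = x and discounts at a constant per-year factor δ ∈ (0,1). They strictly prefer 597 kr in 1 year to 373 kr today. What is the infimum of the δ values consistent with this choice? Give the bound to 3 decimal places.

δ > 0.625

The preference means 373 < δ·597.
Dividing through by 597 gives δ > 0.62479.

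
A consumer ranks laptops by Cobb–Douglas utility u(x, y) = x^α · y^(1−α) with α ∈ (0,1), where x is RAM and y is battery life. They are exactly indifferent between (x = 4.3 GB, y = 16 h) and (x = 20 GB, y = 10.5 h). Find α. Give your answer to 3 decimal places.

Indifference: 4.3^α · 16^(1−α) = 20^α · 10.5^(1−α).
Taking logs: α·ln 4.3 + (1−α)·ln 16 = α·ln 20 + (1−α)·ln 10.5, i.e. α·-1.537117 = (1−α)·-0.421213.
So α/(1−α) = (-0.421213)/(-1.537117) = 0.274028, and α = 0.274028/1.274028 ≈ 0.215.

α ≈ 0.215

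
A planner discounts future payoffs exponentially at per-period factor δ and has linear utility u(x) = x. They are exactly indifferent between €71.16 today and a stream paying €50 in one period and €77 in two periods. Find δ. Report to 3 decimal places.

δ ≈ 0.690

Equating present values: 71.16 = 50δ + 77δ².
Rearranged: 77δ² + 50δ − 71.16 = 0.
By the quadratic formula (taking the positive root), δ = (−50 + √24417.28) / 154 ≈ 0.690.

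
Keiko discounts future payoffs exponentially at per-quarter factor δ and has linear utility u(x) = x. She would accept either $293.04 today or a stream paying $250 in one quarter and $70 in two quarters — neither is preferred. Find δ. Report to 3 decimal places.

Present value of the stream is 250·δ + 70·δ². Indifference gives 250δ + 70δ² = 293.04.
So 70δ² + 250δ − 293.04 = 0.
δ = (−250 + √(250² + 4·70·293.04)) / (2·70) = (−250 + √144551.20) / 140 ≈ 0.930.

δ ≈ 0.930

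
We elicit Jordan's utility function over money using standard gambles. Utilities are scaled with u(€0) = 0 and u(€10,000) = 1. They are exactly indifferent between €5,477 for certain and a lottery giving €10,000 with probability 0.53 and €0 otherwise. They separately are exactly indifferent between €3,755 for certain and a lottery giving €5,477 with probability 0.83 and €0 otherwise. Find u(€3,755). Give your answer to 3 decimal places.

The first gamble pins u(€5,477): it must equal 0.53·1 + 0.47·0 = 0.53.
Then u(€3,755) = 0.83·u(€5,477) + 0.17·u(€0) = 0.83·0.53 + 0.17·0.00 = 0.4399.

0.440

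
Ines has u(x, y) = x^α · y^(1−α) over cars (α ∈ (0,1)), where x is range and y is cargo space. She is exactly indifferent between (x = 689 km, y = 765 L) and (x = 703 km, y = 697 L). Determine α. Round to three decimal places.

α ≈ 0.822

Indifference: 689^α · 765^(1−α) = 703^α · 697^(1−α).
(689/703)^α = (697/765)^(1−α); take logs: α·ln(689/703) = (1−α)·ln(697/765), i.e. α·-0.020116 = (1−α)·-0.093090.
So α/(1−α) = (-0.093090)/(-0.020116) = 4.627660, and α = 4.627660/5.627660 ≈ 0.822.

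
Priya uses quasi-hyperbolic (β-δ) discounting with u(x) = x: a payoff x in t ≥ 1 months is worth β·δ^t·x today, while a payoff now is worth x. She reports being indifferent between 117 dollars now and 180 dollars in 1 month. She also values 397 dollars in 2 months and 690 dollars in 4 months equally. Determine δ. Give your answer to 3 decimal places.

The second indifference involves only future payoffs, so β cancels: β·δ^2·397 = β·δ^4·690, giving δ^2 = 397/690 = 0.57536, so δ = 0.75853.

δ ≈ 0.759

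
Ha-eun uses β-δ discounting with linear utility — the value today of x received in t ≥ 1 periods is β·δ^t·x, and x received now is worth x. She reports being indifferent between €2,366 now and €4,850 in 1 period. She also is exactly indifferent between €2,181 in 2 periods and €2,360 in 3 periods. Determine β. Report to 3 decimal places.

The second indifference involves only future payoffs, so β cancels: β·δ^2·2181 = β·δ^3·2360, giving δ = 2181/2360 = 0.92415.
Substituting δ into 2366 = β·δ·4850: β = 2366/(4482.140) ≈ 0.528.

β ≈ 0.528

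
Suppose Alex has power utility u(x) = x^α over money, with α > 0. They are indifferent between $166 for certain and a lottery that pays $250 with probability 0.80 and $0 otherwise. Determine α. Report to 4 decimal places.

The lottery's expected utility is 0.80·u(250) + 0.20·u(0) = 0.80·250^α (since u(0) = 0 for α > 0).
Setting u(166) equal to that: 166^α = 0.80·250^α ⇒ (166/250)^α = 0.80.
Taking logs: α·ln(166/250) = ln(0.80), so α = -0.2231436 / -0.4094731 ≈ 0.5450.

α ≈ 0.5450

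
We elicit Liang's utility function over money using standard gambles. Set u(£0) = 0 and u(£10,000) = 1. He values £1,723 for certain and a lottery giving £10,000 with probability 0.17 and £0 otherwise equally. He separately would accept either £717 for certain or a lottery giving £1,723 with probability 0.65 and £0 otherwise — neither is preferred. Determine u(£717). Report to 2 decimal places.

0.11

From the first indifference, u(£1,723) = 0.17·u(£10,000) + 0.83·u(£0) = 0.17·1 + 0.83·0 = 0.17.
Chaining: u(£717) = 0.65·0.17 + 0.35·0.00 = 0.1105.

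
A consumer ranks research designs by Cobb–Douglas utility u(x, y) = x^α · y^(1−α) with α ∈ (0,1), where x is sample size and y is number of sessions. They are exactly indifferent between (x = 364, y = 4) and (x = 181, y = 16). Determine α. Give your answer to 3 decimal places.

α ≈ 0.665

The Cobb–Douglas utilities coincide, so 364^α·4^(1−α) = 181^α·16^(1−α).
Taking logs: α·ln 364 + (1−α)·ln 4 = α·ln 181 + (1−α)·ln 16, i.e. α·0.698657 = (1−α)·1.386294.
So α/(1−α) = (1.386294)/(0.698657) = 1.984227, and α = 1.984227/2.984227 ≈ 0.665.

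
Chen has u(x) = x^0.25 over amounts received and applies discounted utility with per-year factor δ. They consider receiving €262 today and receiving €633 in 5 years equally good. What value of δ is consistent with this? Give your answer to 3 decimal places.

δ ≈ 0.957

Indifference means u(262) = δ^5 · u(633), so δ^5 = u(262)/u(633).
Since u(x) = x^0.25, δ^5 = (262/633)^0.25 = 0.41390^0.25 = 0.80209.
Hence δ = (0.80209)^(1/5) = 0.95685.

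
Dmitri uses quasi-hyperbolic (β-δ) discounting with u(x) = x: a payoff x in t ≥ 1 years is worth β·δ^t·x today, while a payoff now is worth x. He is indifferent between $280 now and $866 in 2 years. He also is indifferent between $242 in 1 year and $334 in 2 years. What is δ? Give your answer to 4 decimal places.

From the later pair, β·δ^1·242 = β·δ^2·334; dividing through, δ = 242/334 = 0.72455.

δ ≈ 0.7246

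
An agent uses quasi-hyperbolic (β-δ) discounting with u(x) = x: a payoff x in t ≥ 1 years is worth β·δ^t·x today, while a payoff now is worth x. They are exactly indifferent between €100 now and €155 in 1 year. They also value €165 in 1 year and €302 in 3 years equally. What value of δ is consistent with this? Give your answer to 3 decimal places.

The second indifference involves only future payoffs, so β cancels: β·δ^1·165 = β·δ^3·302, giving δ^2 = 165/302 = 0.54636, so δ = 0.73916.

δ ≈ 0.739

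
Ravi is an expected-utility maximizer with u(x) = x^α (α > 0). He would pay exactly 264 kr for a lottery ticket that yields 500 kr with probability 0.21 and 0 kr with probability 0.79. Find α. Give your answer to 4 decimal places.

α ≈ 2.4436

EU(lottery) = 0.21·500^α + 0.79·0 = 0.21·500^α.
Indifference: 264^α = 0.21·500^α, so (264/500)^α = 0.21.
α = ln(0.21) / ln(264/500) = -1.5606477/-0.6386590 ≈ 2.4436.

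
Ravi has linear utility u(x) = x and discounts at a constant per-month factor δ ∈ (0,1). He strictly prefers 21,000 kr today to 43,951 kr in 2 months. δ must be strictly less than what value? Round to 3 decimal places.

The preference means 21000 > δ^2·43951.
So δ^2 < 21000/43951 = 0.47780; taking the square root of both positive sides preserves the inequality.
δ < (21000/43951)^(1/2) ≈ 0.691.

δ < 0.691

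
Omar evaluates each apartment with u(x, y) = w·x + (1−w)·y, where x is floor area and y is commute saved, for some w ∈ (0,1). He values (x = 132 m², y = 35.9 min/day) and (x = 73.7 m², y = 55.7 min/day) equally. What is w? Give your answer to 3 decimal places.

w = 0.254

u(132,35.9) = u(73.7,55.7) means w·132 + (1−w)·35.9 = w·73.7 + (1−w)·55.7.
Collecting terms: w·58.3 = (1−w)·19.8.
Hence w = 19.8/(58.3+19.8) = 19.8/78.1 = 0.254.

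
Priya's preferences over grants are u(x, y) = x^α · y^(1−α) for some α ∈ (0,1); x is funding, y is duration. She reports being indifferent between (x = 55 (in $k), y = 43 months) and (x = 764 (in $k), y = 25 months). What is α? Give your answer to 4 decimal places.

Indifference: 55^α · 43^(1−α) = 764^α · 25^(1−α).
Taking logs: α·ln 55 + (1−α)·ln 43 = α·ln 764 + (1−α)·ln 25, i.e. α·-2.6312346 = (1−α)·-0.5423243.
Thus α·(-3.1735589) = -0.5423243, so α = -0.5423243/-3.1735589 ≈ 0.1709.

α ≈ 0.1709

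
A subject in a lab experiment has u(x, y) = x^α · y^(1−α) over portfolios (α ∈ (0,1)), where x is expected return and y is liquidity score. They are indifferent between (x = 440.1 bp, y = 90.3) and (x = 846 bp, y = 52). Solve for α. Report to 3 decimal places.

α ≈ 0.458

Indifference: 440.1^α · 90.3^(1−α) = 846^α · 52^(1−α).
(440.1/846)^α = (52/90.3)^(1−α); take logs: α·ln(440.1/846) = (1−α)·ln(52/90.3), i.e. α·-0.653517 = (1−α)·-0.551894.
With A = -0.653517 and B = -0.551894: α·A = (1−α)·B, so α = B/(A+B) = -0.551894/-1.205411 ≈ 0.458.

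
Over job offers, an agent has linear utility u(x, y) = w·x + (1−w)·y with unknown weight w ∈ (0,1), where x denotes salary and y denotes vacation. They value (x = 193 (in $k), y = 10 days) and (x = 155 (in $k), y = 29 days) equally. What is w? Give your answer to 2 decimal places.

w = 0.33

Indifference: w·193 + (1−w)·10 = w·155 + (1−w)·29.
w·(193−155) = (1−w)·(29−10), i.e. w·38 = (1−w)·19.
Hence w = 19/(38+19) = 19/57 = 0.33.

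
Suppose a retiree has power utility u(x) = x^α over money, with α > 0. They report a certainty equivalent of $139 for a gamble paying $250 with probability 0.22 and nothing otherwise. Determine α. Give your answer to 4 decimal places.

The lottery's expected utility is 0.22·u(250) + 0.78·u(0) = 0.22·250^α (since u(0) = 0 for α > 0).
Indifference: 139^α = 0.22·250^α, so (139/250)^α = 0.22.
α = ln(0.22) / ln(139/250) = -1.5141277/-0.5869870 ≈ 2.5795.

α ≈ 2.5795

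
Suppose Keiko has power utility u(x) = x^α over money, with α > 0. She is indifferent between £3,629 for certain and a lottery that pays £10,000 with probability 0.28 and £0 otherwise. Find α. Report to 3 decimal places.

The lottery's expected utility is 0.28·u(10000) + 0.72·u(0) = 0.28·10000^α (since u(0) = 0 for α > 0).
Indifference: 3629^α = 0.28·10000^α, so (3629/10000)^α = 0.28.
α = ln(0.28) / ln(3629/10000) = -1.272966/-1.013628 ≈ 1.256.

α ≈ 1.256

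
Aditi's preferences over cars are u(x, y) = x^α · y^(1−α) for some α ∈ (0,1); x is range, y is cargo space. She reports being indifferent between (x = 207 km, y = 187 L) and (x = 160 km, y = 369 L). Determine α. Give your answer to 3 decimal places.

α ≈ 0.725

Indifference: 207^α · 187^(1−α) = 160^α · 369^(1−α).
Rearrange to (207/160)^α = (369/187)^(1−α) and take logs: α·0.257545 = (1−α)·0.679688.
Thus α·(0.937233) = 0.679688, so α = 0.679688/0.937233 ≈ 0.725.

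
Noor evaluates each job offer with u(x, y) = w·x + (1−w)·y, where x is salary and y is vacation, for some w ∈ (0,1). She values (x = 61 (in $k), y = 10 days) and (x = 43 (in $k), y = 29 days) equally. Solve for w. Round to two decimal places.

Indifference: w·61 + (1−w)·10 = w·43 + (1−w)·29.
Rearranging, 18·w − 19·(1−w) = 0.
Hence w = 19/(18+19) = 19/37 = 0.51.

w = 0.51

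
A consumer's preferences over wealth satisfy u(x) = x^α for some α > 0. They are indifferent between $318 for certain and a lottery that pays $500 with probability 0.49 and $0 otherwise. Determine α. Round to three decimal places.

EU(lottery) = 0.49·500^α + 0.51·0 = 0.49·500^α.
Indifference: 318^α = 0.49·500^α, so (318/500)^α = 0.49.
α = ln(0.49) / ln(318/500) = -0.713350/-0.452557 ≈ 1.576.

α ≈ 1.576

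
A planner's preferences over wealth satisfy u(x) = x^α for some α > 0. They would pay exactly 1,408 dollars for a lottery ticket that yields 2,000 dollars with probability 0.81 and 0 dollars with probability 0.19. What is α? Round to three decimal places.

α ≈ 0.600

EU(lottery) = 0.81·2000^α + 0.19·0 = 0.81·2000^α.
Equating: 1408^α = 0.81·2000^α, i.e. 0.7040^α = 0.81.
α = ln(0.81) / ln(1408/2000) = -0.210721/-0.350977 ≈ 0.600.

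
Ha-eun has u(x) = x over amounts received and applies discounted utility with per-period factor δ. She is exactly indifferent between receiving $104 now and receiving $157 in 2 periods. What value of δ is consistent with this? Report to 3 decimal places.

Equating discounted utilities: u(104) = δ^2·u(157) ⇒ δ^2 = u(104)/u(157).
With u(x) = x: δ^2 = 104/157 = 0.66242.
Hence δ = (0.66242)^(1/2) = 0.81389.

δ ≈ 0.814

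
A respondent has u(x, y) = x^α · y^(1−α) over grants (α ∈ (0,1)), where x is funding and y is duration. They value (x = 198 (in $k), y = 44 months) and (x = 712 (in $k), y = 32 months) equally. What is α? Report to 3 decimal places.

The Cobb–Douglas utilities coincide, so 198^α·44^(1−α) = 712^α·32^(1−α).
(198/712)^α = (32/44)^(1−α); take logs: α·ln(198/712) = (1−α)·ln(32/44), i.e. α·-1.279811 = (1−α)·-0.318454.
Thus α·(-1.598265) = -0.318454, so α = -0.318454/-1.598265 ≈ 0.199.

α ≈ 0.199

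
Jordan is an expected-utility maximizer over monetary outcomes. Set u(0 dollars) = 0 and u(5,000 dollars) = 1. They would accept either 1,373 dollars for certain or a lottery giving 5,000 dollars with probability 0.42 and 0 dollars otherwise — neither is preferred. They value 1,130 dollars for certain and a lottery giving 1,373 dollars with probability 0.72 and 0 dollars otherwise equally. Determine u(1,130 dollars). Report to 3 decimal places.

0.302

First, u(1,373 dollars) = 0.42·u(5,000 dollars) + 0.58·u(0 dollars) = 0.42.
Chaining: u(1,130 dollars) = 0.72·0.42 + 0.28·0.00 = 0.3024.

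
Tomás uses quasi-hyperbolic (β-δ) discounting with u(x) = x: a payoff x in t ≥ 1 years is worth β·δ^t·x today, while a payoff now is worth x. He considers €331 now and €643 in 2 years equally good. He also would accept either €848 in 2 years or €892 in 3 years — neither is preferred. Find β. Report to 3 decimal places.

From the later pair, β·δ^2·848 = β·δ^3·892; dividing through, δ = 848/892 = 0.95067.
The first indifference: 331 = β·δ^2·643, so β = 331/(δ^2·643) = 331/(0.90378·643) ≈ 0.570.

β ≈ 0.570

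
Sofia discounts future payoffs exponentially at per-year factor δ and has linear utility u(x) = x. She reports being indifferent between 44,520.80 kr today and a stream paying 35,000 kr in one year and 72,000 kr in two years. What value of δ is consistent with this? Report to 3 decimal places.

δ ≈ 0.580

Present value of the stream is 35000·δ + 72000·δ². Indifference gives 35000δ + 72000δ² = 44520.80.
Rearranged: 72000δ² + 35000δ − 44520.80 = 0.
The positive root is δ = [−35000 + √(35000² + 4·72000·44520.80)] / (2·72000) = (−35000 + 118520.000)/144000 ≈ 0.580.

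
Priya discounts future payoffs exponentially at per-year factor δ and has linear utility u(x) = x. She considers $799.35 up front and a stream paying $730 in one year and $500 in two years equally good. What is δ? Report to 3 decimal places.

δ ≈ 0.730

The stream is worth 730δ + 500δ² today, so 730δ + 500δ² = 799.35.
That is, 500δ² + 730δ − 799.35 = 0, a quadratic in δ.
By the quadratic formula (taking the positive root), δ = (−730 + √2131600.00) / 1000 ≈ 0.730.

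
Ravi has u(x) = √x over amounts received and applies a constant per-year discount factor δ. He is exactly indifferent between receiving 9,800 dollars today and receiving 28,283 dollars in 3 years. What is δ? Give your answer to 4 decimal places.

The payoff in 3 years is discounted by δ^3, so u(9800) = δ^3·u(28283) and δ^3 = u(9800)/u(28283).
With u(x) = √x: δ^3 = √9800/√28283 = √(9800/28283) = 0.58864.
Hence δ = (0.58864)^(1/3) = 0.838076.

δ ≈ 0.8381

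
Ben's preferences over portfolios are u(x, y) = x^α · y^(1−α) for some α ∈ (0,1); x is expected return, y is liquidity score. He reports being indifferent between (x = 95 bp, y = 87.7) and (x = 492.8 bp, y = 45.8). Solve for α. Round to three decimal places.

α ≈ 0.283

Indifference: 95^α · 87.7^(1−α) = 492.8^α · 45.8^(1−α).
Taking logs: α·ln 95 + (1−α)·ln 87.7 = α·ln 492.8 + (1−α)·ln 45.8, i.e. α·-1.646227 = (1−α)·-0.649638.
Thus α·(-2.295865) = -0.649638, so α = -0.649638/-2.295865 ≈ 0.283.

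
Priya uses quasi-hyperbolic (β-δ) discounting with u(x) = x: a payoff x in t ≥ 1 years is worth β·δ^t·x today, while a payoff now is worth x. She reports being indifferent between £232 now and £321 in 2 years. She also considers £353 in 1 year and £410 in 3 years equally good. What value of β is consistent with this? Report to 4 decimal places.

β ≈ 0.8394

The second indifference involves only future payoffs, so β cancels: β·δ^1·353 = β·δ^3·410, giving δ^2 = 353/410 = 0.86098, so δ = 0.92789.
Substituting δ into 232 = β·δ^2·321: β = 232/(276.373) ≈ 0.8394.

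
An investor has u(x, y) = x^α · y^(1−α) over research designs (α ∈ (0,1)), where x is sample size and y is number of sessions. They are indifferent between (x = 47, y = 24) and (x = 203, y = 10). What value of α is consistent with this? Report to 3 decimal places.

α ≈ 0.374

Set the two utilities equal: 47^α·24^(1−α) = 203^α·10^(1−α).
(47/203)^α = (10/24)^(1−α); take logs: α·ln(47/203) = (1−α)·ln(10/24), i.e. α·-1.463058 = (1−α)·-0.875469.
Thus α·(-2.338527) = -0.875469, so α = -0.875469/-2.338527 ≈ 0.374.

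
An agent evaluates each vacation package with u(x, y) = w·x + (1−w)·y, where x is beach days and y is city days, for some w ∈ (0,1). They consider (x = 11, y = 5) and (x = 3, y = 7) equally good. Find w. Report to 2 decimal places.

w = 0.20

u(11,5) = u(3,7) means w·11 + (1−w)·5 = w·3 + (1−w)·7.
w·(11−3) = (1−w)·(7−5), i.e. w·8 = (1−w)·2.
So w/(1−w) = 2/8 = 0.2500, giving w = 2/(8+2) = 0.20.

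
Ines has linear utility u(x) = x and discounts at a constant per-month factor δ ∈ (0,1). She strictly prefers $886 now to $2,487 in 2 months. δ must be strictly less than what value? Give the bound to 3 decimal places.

The preference means 886 > δ^2·2487.
Dividing by 2487: δ^2 < 0.35625. Both sides are positive, so the square root keeps the direction.
δ < (886/2487)^(1/2) ≈ 0.597.

δ < 0.597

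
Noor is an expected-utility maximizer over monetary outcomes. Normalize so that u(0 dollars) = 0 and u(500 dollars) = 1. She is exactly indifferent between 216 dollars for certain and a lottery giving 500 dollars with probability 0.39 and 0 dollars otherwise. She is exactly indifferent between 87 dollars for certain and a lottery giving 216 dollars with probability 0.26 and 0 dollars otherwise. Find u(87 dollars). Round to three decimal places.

From the first indifference, u(216 dollars) = 0.39·u(500 dollars) + 0.61·u(0 dollars) = 0.39·1 + 0.61·0 = 0.39.
The second indifference gives u(87 dollars) = 0.26·u(216 dollars) + 0.74·u(0 dollars) = 0.26·0.39 + 0.74·0.00 = 0.1014.

0.101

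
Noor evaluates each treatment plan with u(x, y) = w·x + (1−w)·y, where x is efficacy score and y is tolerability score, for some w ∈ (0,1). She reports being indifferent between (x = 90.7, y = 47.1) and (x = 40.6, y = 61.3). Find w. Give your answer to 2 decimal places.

w = 0.22

u(90.7,47.1) = u(40.6,61.3) means w·90.7 + (1−w)·47.1 = w·40.6 + (1−w)·61.3.
Collecting terms: w·50.1 = (1−w)·14.2.
So w/(1−w) = 14.2/50.1 = 0.2834, giving w = 14.2/(50.1+14.2) = 0.22.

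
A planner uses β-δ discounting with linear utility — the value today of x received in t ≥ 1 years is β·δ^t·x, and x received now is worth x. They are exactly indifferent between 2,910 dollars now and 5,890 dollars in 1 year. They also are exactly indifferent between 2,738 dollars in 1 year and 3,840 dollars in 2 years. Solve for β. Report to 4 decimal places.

β ≈ 0.6929

The second indifference involves only future payoffs, so β cancels: β·δ^1·2738 = β·δ^2·3840, giving δ = 2738/3840 = 0.71302.
Substituting δ into 2910 = β·δ·5890: β = 2910/(4199.693) ≈ 0.6929.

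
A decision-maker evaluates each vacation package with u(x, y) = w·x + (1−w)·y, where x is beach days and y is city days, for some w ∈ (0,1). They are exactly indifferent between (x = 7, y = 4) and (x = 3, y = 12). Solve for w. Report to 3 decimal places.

w = 0.667

Indifference: w·7 + (1−w)·4 = w·3 + (1−w)·12.
Collecting terms: w·4 = (1−w)·8.
So w/(1−w) = 8/4 = 2.0000, giving w = 8/(4+8) = 0.667.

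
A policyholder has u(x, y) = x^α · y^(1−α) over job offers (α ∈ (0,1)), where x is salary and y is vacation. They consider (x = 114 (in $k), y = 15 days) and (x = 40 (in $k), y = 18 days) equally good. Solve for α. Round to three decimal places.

α ≈ 0.148

The Cobb–Douglas utilities coincide, so 114^α·15^(1−α) = 40^α·18^(1−α).
Rearrange to (114/40)^α = (18/15)^(1−α) and take logs: α·1.047319 = (1−α)·0.182322.
So α/(1−α) = (0.182322)/(1.047319) = 0.174084, and α = 0.174084/1.174084 ≈ 0.148.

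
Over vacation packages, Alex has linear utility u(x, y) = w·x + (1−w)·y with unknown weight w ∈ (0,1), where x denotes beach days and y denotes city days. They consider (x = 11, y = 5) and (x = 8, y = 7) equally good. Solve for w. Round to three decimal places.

Equating utilities: w·11 + (1−w)·5 = w·8 + (1−w)·7.
Rearranging, 3·w − 2·(1−w) = 0.
The marginal rate of substitution is 2/3, so w = 2/(3+2) = 0.400.

w = 0.400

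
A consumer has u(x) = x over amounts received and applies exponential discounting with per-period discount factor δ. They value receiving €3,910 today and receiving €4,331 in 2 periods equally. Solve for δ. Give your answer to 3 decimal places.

δ ≈ 0.950

The payoff in 2 periods is discounted by δ^2, so u(3910) = δ^2·u(4331) and δ^2 = u(3910)/u(4331).
With u(x) = x: δ^2 = 3910/4331 = 0.90279.
Hence δ = (0.90279)^(1/2) = 0.95015.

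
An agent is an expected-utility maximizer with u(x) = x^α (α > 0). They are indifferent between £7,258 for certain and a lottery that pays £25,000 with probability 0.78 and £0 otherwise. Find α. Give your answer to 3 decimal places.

EU(lottery) = 0.78·25000^α + 0.22·0 = 0.78·25000^α.
Indifference: 7258^α = 0.78·25000^α, so (7258/25000)^α = 0.78.
Take logs: α = ln 0.78 / ln(7258/25000) ≈ 0.20090.

α ≈ 0.201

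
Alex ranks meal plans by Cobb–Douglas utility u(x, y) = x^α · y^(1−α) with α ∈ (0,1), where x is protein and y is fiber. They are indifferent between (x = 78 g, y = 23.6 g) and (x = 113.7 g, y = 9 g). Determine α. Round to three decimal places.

α ≈ 0.719

The Cobb–Douglas utilities coincide, so 78^α·23.6^(1−α) = 113.7^α·9^(1−α).
(78/113.7)^α = (9/23.6)^(1−α); take logs: α·ln(78/113.7) = (1−α)·ln(9/23.6), i.e. α·-0.376855 = (1−α)·-0.964022.
With A = -0.376855 and B = -0.964022: α·A = (1−α)·B, so α = B/(A+B) = -0.964022/-1.340877 ≈ 0.719.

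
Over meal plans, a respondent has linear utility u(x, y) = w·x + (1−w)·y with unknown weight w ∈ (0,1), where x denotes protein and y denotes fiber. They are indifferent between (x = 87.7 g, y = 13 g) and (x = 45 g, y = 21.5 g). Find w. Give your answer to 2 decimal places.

w = 0.17

Indifference: w·87.7 + (1−w)·13 = w·45 + (1−w)·21.5.
w·(87.7−45) = (1−w)·(21.5−13), i.e. w·42.7 = (1−w)·8.5.
So w/(1−w) = 8.5/42.7 = 0.1991, giving w = 8.5/(42.7+8.5) = 0.17.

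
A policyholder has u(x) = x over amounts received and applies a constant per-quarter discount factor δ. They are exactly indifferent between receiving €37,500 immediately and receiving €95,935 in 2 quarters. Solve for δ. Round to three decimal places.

Equating discounted utilities: u(37500) = δ^2·u(95935) ⇒ δ^2 = u(37500)/u(95935).
With u(x) = x: δ^2 = 37500/95935 = 0.39089.
So δ = 0.39089^(1/2) ≈ 0.625.

δ ≈ 0.625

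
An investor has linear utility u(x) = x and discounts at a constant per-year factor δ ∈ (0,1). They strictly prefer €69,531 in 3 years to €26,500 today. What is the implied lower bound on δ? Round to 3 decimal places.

Under u(x) = x this choice says 26500 < δ^3·69531.
Hence δ^3 > 26500/69531 = 0.38112, and x ↦ x^(1/3) is increasing on (0,∞).
δ > 0.38112^(1/3) = 0.725.

δ > 0.725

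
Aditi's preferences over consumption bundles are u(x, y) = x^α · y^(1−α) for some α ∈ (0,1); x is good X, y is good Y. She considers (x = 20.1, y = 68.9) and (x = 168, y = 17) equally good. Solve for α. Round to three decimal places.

Indifference: 20.1^α · 68.9^(1−α) = 168^α · 17^(1−α).
(20.1/168)^α = (17/68.9)^(1−α); take logs: α·ln(20.1/168) = (1−α)·ln(17/68.9), i.e. α·-2.123244 = (1−α)·-1.399443.
With A = -2.123244 and B = -1.399443: α·A = (1−α)·B, so α = B/(A+B) = -1.399443/-3.522687 ≈ 0.397.

α ≈ 0.397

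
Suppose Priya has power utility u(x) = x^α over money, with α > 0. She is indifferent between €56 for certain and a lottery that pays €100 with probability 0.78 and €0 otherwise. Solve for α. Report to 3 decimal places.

α ≈ 0.429

EU(lottery) = 0.78·100^α + 0.22·0 = 0.78·100^α.
Setting u(56) equal to that: 56^α = 0.78·100^α ⇒ (56/100)^α = 0.78.
α = ln(0.78) / ln(56/100) = -0.248461/-0.579818 ≈ 0.429.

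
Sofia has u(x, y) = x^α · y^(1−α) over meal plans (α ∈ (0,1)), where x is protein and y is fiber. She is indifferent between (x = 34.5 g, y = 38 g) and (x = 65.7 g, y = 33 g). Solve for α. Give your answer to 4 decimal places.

α ≈ 0.1797

The Cobb–Douglas utilities coincide, so 34.5^α·38^(1−α) = 65.7^α·33^(1−α).
Rearrange to (34.5/65.7)^α = (33/38)^(1−α) and take logs: α·-0.6441396 = (1−α)·-0.1410786.
With A = -0.6441396 and B = -0.1410786: α·A = (1−α)·B, so α = B/(A+B) = -0.1410786/-0.7852182 ≈ 0.1797.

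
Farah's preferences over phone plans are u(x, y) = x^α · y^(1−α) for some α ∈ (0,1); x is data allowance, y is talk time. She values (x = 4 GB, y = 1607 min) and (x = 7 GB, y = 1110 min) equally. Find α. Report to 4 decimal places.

α ≈ 0.3980

The Cobb–Douglas utilities coincide, so 4^α·1607^(1−α) = 7^α·1110^(1−α).
(4/7)^α = (1110/1607)^(1−α); take logs: α·ln(4/7) = (1−α)·ln(1110/1607), i.e. α·-0.5596158 = (1−α)·-0.3700091.
With A = -0.5596158 and B = -0.3700091: α·A = (1−α)·B, so α = B/(A+B) = -0.3700091/-0.9296249 ≈ 0.3980.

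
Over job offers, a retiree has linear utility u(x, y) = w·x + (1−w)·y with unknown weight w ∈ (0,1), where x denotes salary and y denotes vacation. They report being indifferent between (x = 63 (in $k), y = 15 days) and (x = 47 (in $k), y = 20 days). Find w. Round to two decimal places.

Indifference: w·63 + (1−w)·15 = w·47 + (1−w)·20.
Rearranging, 16·w − 5·(1−w) = 0.
Hence w = 5/(16+5) = 5/21 = 0.24.

w = 0.24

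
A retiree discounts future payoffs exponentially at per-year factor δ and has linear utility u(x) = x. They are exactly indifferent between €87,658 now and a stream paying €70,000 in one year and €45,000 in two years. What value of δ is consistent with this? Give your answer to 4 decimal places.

Present value of the stream is 70000·δ + 45000·δ². Indifference gives 70000δ + 45000δ² = 87658.
That is, 45000δ² + 70000δ − 87658 = 0, a quadratic in δ.
By the quadratic formula (taking the positive root), δ = (−70000 + √20678440000.00) / 90000 ≈ 0.8200.

δ ≈ 0.8200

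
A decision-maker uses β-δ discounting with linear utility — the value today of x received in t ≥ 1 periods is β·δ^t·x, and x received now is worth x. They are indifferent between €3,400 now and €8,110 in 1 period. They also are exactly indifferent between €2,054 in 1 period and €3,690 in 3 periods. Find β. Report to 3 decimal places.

Both payoffs in the second observation are in the future, so β drops out: δ^1·2054 = δ^3·3690 ⇒ δ^2 = 2054/3690 = 0.55664, so δ = 0.74608.
Substituting δ into 3400 = β·δ·8110: β = 3400/(6050.732) ≈ 0.562.

β ≈ 0.562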